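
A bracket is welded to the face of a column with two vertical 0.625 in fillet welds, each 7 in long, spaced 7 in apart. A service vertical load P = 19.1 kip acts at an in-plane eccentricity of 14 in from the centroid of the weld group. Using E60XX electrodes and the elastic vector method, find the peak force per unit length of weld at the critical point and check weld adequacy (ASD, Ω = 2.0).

E60XX → F_EXX = 60 ksi.
Total weld length L_w = 14 in. Treat welds as unit-width lines.
Polar moment about centroid: J = 2[d³/12 + d(b/2)²] = 2[7³/12 + 7×3.5²] = 228.7 in³.
Direct shear f_v = P/L_w = 19.1 / 14 = 1.364 kip/in (vertical).
Torsion M = P·e = 19.1 × 14 = 267.4 kip·in.
Critical point at (x, y) = (3.5, 3.5) from centroid. f_tx = M·y/J = 4.093 kip/in; f_ty = M·x/J = 4.093 kip/in.
Resultant f_max = √[f_tx² + (f_v + f_ty)²] = √[4.093² + (1.364 + 4.093)²] = 6.821 kip/in.
Capacity per unit length: r_n/Ω = (1/2.0) × 0.6 × 60 × (0.707 × 0.625) = 7.954 kip/in.
6.821 ≤ 7.954 → adequate.

f_max ≈ 6.82 kip/in; adequate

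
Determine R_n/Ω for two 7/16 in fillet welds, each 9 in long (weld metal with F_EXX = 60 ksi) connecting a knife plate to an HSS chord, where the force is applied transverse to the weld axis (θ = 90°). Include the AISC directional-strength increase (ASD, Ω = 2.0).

t_e = 0.707 × 0.4375 = 0.3093 in; A_we = 0.3093 × 18 = 5.568 in².
Directional factor: 1.0 + 0.5 sin^1.5(90°) = 1.5.
F_nw = 0.6 × 60 × 1.5 = 54 ksi.
R_n/Ω = (54 × 5.568) / 2.0 = 150.3 kips.

R_n/Ω ≈ 150 kips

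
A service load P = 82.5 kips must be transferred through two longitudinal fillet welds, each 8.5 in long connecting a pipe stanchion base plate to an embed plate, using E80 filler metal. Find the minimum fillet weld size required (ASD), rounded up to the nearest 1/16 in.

w = 5/16 in

E80XX → F_EXX = 80 ksi.
Total weld length L = 17 in.
Required throat t_e = P × Ω / (0.6 F_EXX × L) = 82.5 × 2.0 / (0.6 × 80 × 17) = 0.2022 in.
Required leg w = t_e / 0.707 = 0.286 in → use 5/16 in.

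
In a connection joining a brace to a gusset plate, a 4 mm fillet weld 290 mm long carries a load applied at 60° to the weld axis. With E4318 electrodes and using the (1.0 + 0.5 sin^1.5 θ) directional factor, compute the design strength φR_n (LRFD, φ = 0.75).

E43XX → F_EXX = 430 MPa.
t_e = 0.707 × 4 = 2.828 mm; A_we = 2.828 × 290 = 820.1 mm².
Directional factor: 1.0 + 0.5 sin^1.5(60°) = 1.403.
F_nw = 0.6 × 430 × 1.403 = 362 MPa.
φR_n = 0.75 × 362 × 820.1 × 10⁻³ = 222.6 kN.

φR_n ≈ 223 kN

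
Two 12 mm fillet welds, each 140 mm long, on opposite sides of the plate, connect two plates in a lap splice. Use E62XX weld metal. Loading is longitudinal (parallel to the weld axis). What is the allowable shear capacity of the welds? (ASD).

E62XX → F_EXX = 620 MPa.
Effective throat t_e = 0.707 × 12 = 8.484 mm.
Total length L = 280 mm; A_we = 8.484 × 280 = 2376 mm².
F_nw = 0.6 F_EXX = 0.6 × 620 = 372 MPa.
R_n = 372 × 2376 × 10⁻³ = 883.7 kN; R_n/Ω = 883.7/2.0 = 441.8 kN.

R_n/Ω ≈ 442 kN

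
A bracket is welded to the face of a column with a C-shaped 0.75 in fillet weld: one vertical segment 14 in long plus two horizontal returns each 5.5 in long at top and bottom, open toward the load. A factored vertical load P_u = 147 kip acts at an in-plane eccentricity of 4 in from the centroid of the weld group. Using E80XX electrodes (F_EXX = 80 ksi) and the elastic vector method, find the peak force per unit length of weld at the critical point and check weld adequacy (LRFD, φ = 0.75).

Total weld length L_w = 25 in. Treat welds as unit-width lines.
Centroid: x̄ = 2×5.5×2.75 / 25 = 1.21 in from the vertical weld.
Polar moment about centroid: J = I_x + I_y = [14³/12 + 2×5.5×7²] + [14×1.21² + 2(5.5³/12 + 5.5×1.54²)] = 842 in³.
Direct shear f_v = P/L_w = 147 / 25 = 5.88 kip/in (vertical).
Torsion M = P·e = 147 × 4 = 588 kip·in.
Critical point at (x, y) = (4.29, 7) from centroid. f_tx = M·y/J = 4.888 kip/in; f_ty = M·x/J = 2.996 kip/in.
Resultant f_max = √[f_tx² + (f_v + f_ty)²] = √[4.888² + (5.88 + 2.996)²] = 10.13 kip/in.
Capacity per unit length: φr_n = 0.75 × 0.6 × 80 × (0.707 × 0.75) = 19.09 kip/in.
10.13 ≤ 19.09 → adequate.

f_max ≈ 10.1 kip/in; adequate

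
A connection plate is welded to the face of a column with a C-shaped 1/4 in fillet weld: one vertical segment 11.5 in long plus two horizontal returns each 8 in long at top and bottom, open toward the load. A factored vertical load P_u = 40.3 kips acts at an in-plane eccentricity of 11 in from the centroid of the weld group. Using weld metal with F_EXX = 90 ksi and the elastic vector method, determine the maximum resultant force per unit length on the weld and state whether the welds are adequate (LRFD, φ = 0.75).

f_max ≈ 5.35 kip/in; adequate

Total weld length L_w = 27.5 in. Treat welds as unit-width lines.
Centroid: x̄ = 2×8×4 / 27.5 = 2.327 in from the vertical weld.
Polar moment about centroid: J = I_x + I_y = [11.5³/12 + 2×8×5.75²] + [11.5×2.327² + 2(8³/12 + 8×1.673²)] = 848.1 in³.
Direct shear f_v = P/L_w = 40.3 / 27.5 = 1.465 kip/in (vertical).
Torsion M = P·e = 40.3 × 11 = 443.3 kip·in.
Critical point at (x, y) = (5.673, 5.75) from centroid. f_tx = M·y/J = 3.005 kip/in; f_ty = M·x/J = 2.965 kip/in.
Resultant f_max = √[f_tx² + (f_v + f_ty)²] = √[3.005² + (1.465 + 2.965)²] = 5.354 kip/in.
Capacity per unit length: φr_n = 0.75 × 0.6 × 90 × (0.707 × 0.25) = 7.158 kip/in.
5.354 ≤ 7.158 → adequate.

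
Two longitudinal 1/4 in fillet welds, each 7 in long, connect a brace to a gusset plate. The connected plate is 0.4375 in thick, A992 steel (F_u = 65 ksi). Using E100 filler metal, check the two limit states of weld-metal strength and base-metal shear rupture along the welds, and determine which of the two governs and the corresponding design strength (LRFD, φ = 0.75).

φR_n ≈ 111 kip (weld metal governs)

E100XX → F_EXX = 100 ksi.
t_e = 0.707 × 0.25 = 0.1767 in; L = 14 in.
Weld metal: φR_n = 0.75 × 0.6 × 100 × 0.1767 × 14 = 111.4 kip.
Base metal (shear rupture): φR_n = 0.75 × 0.6 × 65 × 0.4375 × 14 = 179.2 kip.
Governing: weld metal.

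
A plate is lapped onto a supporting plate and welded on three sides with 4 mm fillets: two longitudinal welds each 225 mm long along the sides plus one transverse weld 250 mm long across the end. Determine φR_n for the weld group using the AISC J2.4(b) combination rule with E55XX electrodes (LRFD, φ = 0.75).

E55XX → F_EXX = 550 MPa.
t_e = 0.707 × 4 = 2.828 mm.
R_nwl = 0.6 × 550 × 2.828 × 450 × 10⁻³ = 420 kN (longitudinal, 2 welds).
R_nwt = 0.6 × 550 × 2.828 × 250 × 10⁻³ = 233.3 kN (transverse, base value).
(i) R_nwl + R_nwt = 653.3 kN; (ii) 0.85 R_nwl + 1.5 R_nwt = 706.9 kN.
R_n = max = 706.9 kN [governs: (ii)]; φR_n = 530.2 kN.

φR_n ≈ 530 kN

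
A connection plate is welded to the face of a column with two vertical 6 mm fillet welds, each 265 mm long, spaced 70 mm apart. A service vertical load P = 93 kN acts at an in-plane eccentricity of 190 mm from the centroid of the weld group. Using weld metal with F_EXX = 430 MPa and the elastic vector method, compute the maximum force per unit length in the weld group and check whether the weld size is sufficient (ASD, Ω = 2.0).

f_max ≈ 711 N/mm; NOT adequate

Total weld length L_w = 530 mm. Treat welds as unit-width lines.
Polar moment about centroid: J = 2[d³/12 + d(b/2)²] = 2[265³/12 + 265×35²] = 3751000 mm³.
Direct shear f_v = P/L_w = 93×10³ / 530 = 175.5 N/mm (vertical).
Torsion M = P·e = 93×10³ × 190 = 17670000 N·mm.
Critical point at (x, y) = (35, 132.5) from centroid. f_tx = M·y/J = 624.2 N/mm; f_ty = M·x/J = 164.9 N/mm.
Resultant f_max = √[f_tx² + (f_v + f_ty)²] = √[624.2² + (175.5 + 164.9)²] = 711 N/mm.
Capacity per unit length: r_n/Ω = (1/2.0) × 0.6 × 430 × (0.707 × 6) = 547.2 N/mm.
711 > 547.2 → NOT adequate.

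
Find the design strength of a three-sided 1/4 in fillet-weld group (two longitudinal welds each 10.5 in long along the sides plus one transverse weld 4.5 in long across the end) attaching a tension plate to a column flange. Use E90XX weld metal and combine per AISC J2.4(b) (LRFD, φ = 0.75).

φR_n ≈ 183 kips

E90XX → F_EXX = 90 ksi.
t_e = 0.707 × 0.25 = 0.1767 in.
R_nwl = 0.6 × 90 × 0.1767 × 21 = 200.4 kips (longitudinal, 2 welds).
R_nwt = 0.6 × 90 × 0.1767 × 4.5 = 42.95 kips (transverse, base value).
(i) R_nwl + R_nwt = 243.4 kips; (ii) 0.85 R_nwl + 1.5 R_nwt = 234.8 kips.
R_n = max = 243.4 kips [governs: (i)]; φR_n = 182.5 kips.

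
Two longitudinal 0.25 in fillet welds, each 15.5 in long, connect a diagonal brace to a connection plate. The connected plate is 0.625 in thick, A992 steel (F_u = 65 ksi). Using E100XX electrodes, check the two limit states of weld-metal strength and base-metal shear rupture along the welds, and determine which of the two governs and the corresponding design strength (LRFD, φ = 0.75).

E100XX → F_EXX = 100 ksi.
t_e = 0.707 × 0.25 = 0.1767 in; L = 31 in.
Weld metal: φR_n = 0.75 × 0.6 × 100 × 0.1767 × 31 = 246.6 kips.
Base metal (shear rupture): φR_n = 0.75 × 0.6 × 65 × 0.625 × 31 = 566.7 kips.
Governing: weld metal.

φR_n ≈ 247 kips (weld metal governs)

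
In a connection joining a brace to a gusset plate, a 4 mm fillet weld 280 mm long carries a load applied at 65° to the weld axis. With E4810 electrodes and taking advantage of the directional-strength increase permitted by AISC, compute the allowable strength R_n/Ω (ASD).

E48XX → F_EXX = 480 MPa.
t_e = 0.707 × 4 = 2.828 mm; A_we = 2.828 × 280 = 791.8 mm².
Directional factor: 1.0 + 0.5 sin^1.5(65°) = 1.431.
F_nw = 0.6 × 480 × 1.431 = 412.2 MPa.
R_n/Ω = (412.2 × 791.8) / 2.0 × 10⁻³ = 163.2 kN.

R_n/Ω ≈ 163 kN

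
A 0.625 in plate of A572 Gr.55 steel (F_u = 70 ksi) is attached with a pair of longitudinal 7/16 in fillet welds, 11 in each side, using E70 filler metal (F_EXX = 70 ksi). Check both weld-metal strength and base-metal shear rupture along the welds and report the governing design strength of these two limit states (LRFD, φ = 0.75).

t_e = 0.707 × 0.4375 = 0.3093 in; L = 22 in.
Weld metal: φR_n = 0.75 × 0.6 × 70 × 0.3093 × 22 = 214.4 kips.
Base metal (shear rupture): φR_n = 0.75 × 0.6 × 70 × 0.625 × 22 = 433.1 kips.
Governing: weld metal.

φR_n ≈ 214 kips (weld metal governs)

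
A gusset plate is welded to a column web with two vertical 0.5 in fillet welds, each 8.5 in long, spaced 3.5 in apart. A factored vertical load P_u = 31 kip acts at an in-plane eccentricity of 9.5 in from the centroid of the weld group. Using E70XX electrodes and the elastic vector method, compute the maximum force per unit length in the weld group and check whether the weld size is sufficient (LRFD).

E70XX → F_EXX = 70 ksi.
Total weld length L_w = 17 in. Treat welds as unit-width lines.
Polar moment about centroid: J = 2[d³/12 + d(b/2)²] = 2[8.5³/12 + 8.5×1.75²] = 154.4 in³.
Direct shear f_v = P/L_w = 31 / 17 = 1.824 kip/in (vertical).
Torsion M = P·e = 31 × 9.5 = 294.5 kip·in.
Critical point at (x, y) = (1.75, 4.25) from centroid. f_tx = M·y/J = 8.106 kip/in; f_ty = M·x/J = 3.338 kip/in.
Resultant f_max = √[f_tx² + (f_v + f_ty)²] = √[8.106² + (1.824 + 3.338)²] = 9.609 kip/in.
Capacity per unit length: φr_n = 0.75 × 0.6 × 70 × (0.707 × 0.5) = 11.14 kip/in.
9.609 ≤ 11.14 → adequate.

f_max ≈ 9.61 kip/in; adequate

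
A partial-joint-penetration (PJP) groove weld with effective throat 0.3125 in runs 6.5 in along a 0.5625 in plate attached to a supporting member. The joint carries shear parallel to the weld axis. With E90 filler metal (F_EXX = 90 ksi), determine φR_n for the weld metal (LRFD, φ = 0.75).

Effective throat (given) t_e = 0.3125 in.
A_we = 0.3125 × 6.5 = 2.031 in².
F_nw = 0.6 F_EXX = 54 ksi.
φR_n = 0.75 × 54 × 2.031 = 82.27 kip.

φR_n ≈ 82.3 kip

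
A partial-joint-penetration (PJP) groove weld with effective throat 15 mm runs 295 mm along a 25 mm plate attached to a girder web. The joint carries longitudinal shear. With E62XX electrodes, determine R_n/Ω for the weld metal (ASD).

R_n/Ω ≈ 823 kN

E62XX → F_EXX = 620 MPa.
Effective throat (given) t_e = 15 mm.
A_we = 15 × 295 = 4425 mm².
F_nw = 0.6 F_EXX = 372 MPa.
R_n/Ω = (372 × 4425) / 2.0 × 10⁻³ = 823.1 kN.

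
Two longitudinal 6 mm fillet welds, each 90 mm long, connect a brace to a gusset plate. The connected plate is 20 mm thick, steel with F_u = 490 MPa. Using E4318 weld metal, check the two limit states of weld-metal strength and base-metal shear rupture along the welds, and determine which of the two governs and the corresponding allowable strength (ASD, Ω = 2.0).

E43XX → F_EXX = 430 MPa.
t_e = 0.707 × 6 = 4.242 mm; L = 180 mm.
Weld metal: R_n/Ω = (1/2.0) × 0.6 × 430 × 4.242 × 180 × 10⁻³ = 98.5 kN.
Base metal (shear rupture): R_n/Ω = (1/2.0) × 0.6 × 490 × 20 × 180 × 10⁻³ = 529.2 kN.
Governing: weld metal.

R_n/Ω ≈ 98.5 kN (weld metal governs)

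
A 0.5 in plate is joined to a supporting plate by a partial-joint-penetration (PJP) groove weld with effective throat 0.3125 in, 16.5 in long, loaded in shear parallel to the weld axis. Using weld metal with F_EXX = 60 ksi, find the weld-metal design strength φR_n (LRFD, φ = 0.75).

Effective throat (given) t_e = 0.3125 in.
A_we = 0.3125 × 16.5 = 5.156 in².
F_nw = 0.6 F_EXX = 36 ksi.
φR_n = 0.75 × 36 × 5.156 = 139.2 kip.

φR_n ≈ 139 kip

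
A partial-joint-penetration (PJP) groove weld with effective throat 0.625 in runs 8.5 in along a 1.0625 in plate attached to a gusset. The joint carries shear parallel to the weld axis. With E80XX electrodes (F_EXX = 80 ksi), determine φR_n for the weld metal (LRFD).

φR_n ≈ 191 kip

Effective throat (given) t_e = 0.625 in.
A_we = 0.625 × 8.5 = 5.312 in².
F_nw = 0.6 F_EXX = 48 ksi.
φR_n = 0.75 × 48 × 5.312 = 191.2 kip.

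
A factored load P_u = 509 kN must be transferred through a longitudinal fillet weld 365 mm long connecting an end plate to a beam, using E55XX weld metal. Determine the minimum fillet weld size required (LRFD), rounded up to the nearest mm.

w = 8 mm

E55XX → F_EXX = 550 MPa.
Total weld length L = 365 mm.
Required throat t_e = P_u / (φ × 0.6 F_EXX × L) = 509 / (0.75 × 0.6 × 550 × 365 × 10⁻³) = 5.634 mm.
Required leg w = t_e / 0.707 = 7.969 mm → use 8 mm.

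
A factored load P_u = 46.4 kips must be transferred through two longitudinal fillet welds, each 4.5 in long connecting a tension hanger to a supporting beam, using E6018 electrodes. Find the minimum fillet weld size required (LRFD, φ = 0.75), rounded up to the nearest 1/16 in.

w = 5/16 in

E60XX → F_EXX = 60 ksi.
Total weld length L = 9 in.
Required throat t_e = P_u / (φ × 0.6 F_EXX × L) = 46.4 / (0.75 × 0.6 × 60 × 9) = 0.1909 in.
Required leg w = t_e / 0.707 = 0.2701 in → use 5/16 in.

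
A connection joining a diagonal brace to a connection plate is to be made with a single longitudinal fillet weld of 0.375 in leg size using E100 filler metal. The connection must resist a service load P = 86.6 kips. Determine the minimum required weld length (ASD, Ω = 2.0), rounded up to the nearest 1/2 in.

E100XX → F_EXX = 100 ksi.
Throat t_e = 0.707 × 0.375 = 0.2651 in.
r_n/Ω = (0.6 × 100 × 0.2651) / 2.0 = 7.954 kip/in.
L_req = P / (r_n/Ω) = 86.6 / 7.954 = 10.89 in total.
Round up → use L = 11 in.

L = 11 in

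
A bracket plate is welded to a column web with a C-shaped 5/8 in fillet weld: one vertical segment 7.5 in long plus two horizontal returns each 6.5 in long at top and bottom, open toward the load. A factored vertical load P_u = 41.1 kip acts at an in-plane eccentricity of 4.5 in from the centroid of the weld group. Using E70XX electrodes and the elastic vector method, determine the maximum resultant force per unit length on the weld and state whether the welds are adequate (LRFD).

E70XX → F_EXX = 70 ksi.
Total weld length L_w = 20.5 in. Treat welds as unit-width lines.
Centroid: x̄ = 2×6.5×3.25 / 20.5 = 2.061 in from the vertical weld.
Polar moment about centroid: J = I_x + I_y = [7.5³/12 + 2×6.5×3.75²] + [7.5×2.061² + 2(6.5³/12 + 6.5×1.189²)] = 314 in³.
Direct shear f_v = P/L_w = 41.1 / 20.5 = 2.005 kip/in (vertical).
Torsion M = P·e = 41.1 × 4.5 = 184.95 kip·in.
Critical point at (x, y) = (4.439, 3.75) from centroid. f_tx = M·y/J = 2.209 kip/in; f_ty = M·x/J = 2.615 kip/in.
Resultant f_max = √[f_tx² + (f_v + f_ty)²] = √[2.209² + (2.005 + 2.615)²] = 5.121 kip/in.
Capacity per unit length: φr_n = 0.75 × 0.6 × 70 × (0.707 × 0.625) = 13.92 kip/in.
5.121 ≤ 13.92 → adequate.

f_max ≈ 5.12 kip/in; adequate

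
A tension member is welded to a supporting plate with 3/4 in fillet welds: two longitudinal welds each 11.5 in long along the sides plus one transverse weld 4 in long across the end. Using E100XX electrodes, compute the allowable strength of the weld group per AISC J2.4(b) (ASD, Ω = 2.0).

E100XX → F_EXX = 100 ksi.
t_e = 0.707 × 0.75 = 0.5302 in.
R_nwl = 0.6 × 100 × 0.5302 × 23 = 731.7 kips (longitudinal, 2 welds).
R_nwt = 0.6 × 100 × 0.5302 × 4 = 127.3 kips (transverse, base value).
(i) R_nwl + R_nwt = 859 kips; (ii) 0.85 R_nwl + 1.5 R_nwt = 812.9 kips.
R_n = max = 859 kips [governs: (i)]; R_n/Ω = 429.5 kips.

R_n/Ω ≈ 430 kips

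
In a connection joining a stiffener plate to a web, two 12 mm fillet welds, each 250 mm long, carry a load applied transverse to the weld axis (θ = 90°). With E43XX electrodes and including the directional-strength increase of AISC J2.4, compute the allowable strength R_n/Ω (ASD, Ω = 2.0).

R_n/Ω ≈ 821 kN

E43XX → F_EXX = 430 MPa.
t_e = 0.707 × 12 = 8.484 mm; A_we = 8.484 × 500 = 4242 mm².
Directional factor: 1.0 + 0.5 sin^1.5(90°) = 1.5.
F_nw = 0.6 × 430 × 1.5 = 387 MPa.
R_n/Ω = (387 × 4242) / 2.0 × 10⁻³ = 820.8 kN.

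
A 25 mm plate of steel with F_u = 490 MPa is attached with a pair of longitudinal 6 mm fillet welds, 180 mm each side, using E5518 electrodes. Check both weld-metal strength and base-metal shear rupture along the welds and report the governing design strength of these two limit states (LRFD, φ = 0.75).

φR_n ≈ 378 kN (weld metal governs)

E55XX → F_EXX = 550 MPa.
t_e = 0.707 × 6 = 4.242 mm; L = 360 mm.
Weld metal: φR_n = 0.75 × 0.6 × 550 × 4.242 × 360 × 10⁻³ = 378 kN.
Base metal (shear rupture): φR_n = 0.75 × 0.6 × 490 × 25 × 360 × 10⁻³ = 1984 kN.
Governing: weld metal.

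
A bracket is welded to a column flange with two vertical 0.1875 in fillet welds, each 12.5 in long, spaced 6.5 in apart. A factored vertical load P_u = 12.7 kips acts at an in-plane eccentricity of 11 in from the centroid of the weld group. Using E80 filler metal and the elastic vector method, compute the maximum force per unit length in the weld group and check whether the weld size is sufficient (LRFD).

f_max ≈ 1.96 kip/in; adequate

E80XX → F_EXX = 80 ksi.
Total weld length L_w = 25 in. Treat welds as unit-width lines.
Polar moment about centroid: J = 2[d³/12 + d(b/2)²] = 2[12.5³/12 + 12.5×3.25²] = 589.6 in³.
Direct shear f_v = P/L_w = 12.7 / 25 = 0.508 kip/in (vertical).
Torsion M = P·e = 12.7 × 11 = 139.7 kip·in.
Critical point at (x, y) = (3.25, 6.25) from centroid. f_tx = M·y/J = 1.481 kip/in; f_ty = M·x/J = 0.7701 kip/in.
Resultant f_max = √[f_tx² + (f_v + f_ty)²] = √[1.481² + (0.508 + 0.7701)²] = 1.956 kip/in.
Capacity per unit length: φr_n = 0.75 × 0.6 × 80 × (0.707 × 0.1875) = 4.772 kip/in.
1.956 ≤ 4.772 → adequate.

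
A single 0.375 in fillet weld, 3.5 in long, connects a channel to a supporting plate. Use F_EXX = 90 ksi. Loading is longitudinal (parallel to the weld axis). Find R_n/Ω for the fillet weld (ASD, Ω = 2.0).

R_n/Ω ≈ 25.1 kips

Effective throat t_e = 0.707 × 0.375 = 0.2651 in.
Total length L = 3.5 in; A_we = 0.2651 × 3.5 = 0.9279 in².
F_nw = 0.6 F_EXX = 0.6 × 90 = 54 ksi.
R_n = 54 × 0.9279 = 50.11 kips; R_n/Ω = 50.11/2.0 = 25.05 kips.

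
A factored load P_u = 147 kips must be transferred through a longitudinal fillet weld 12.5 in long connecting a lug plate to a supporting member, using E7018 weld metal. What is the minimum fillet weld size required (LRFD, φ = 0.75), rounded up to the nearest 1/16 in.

w = 9/16 in

E70XX → F_EXX = 70 ksi.
Total weld length L = 12.5 in.
Required throat t_e = P_u / (φ × 0.6 F_EXX × L) = 147 / (0.75 × 0.6 × 70 × 12.5) = 0.3733 in.
Required leg w = t_e / 0.707 = 0.5281 in → use 9/16 in.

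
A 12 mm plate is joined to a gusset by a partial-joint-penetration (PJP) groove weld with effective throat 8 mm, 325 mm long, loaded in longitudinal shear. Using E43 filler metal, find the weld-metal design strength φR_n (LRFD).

φR_n ≈ 503 kN

E43XX → F_EXX = 430 MPa.
Effective throat (given) t_e = 8 mm.
A_we = 8 × 325 = 2600 mm².
F_nw = 0.6 F_EXX = 258 MPa.
φR_n = 0.75 × 258 × 2600 × 10⁻³ = 503.1 kN.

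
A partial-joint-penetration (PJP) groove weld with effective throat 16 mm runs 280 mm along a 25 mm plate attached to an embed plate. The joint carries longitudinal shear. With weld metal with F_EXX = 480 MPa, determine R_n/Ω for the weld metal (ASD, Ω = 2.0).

R_n/Ω ≈ 645 kN

Effective throat (given) t_e = 16 mm.
A_we = 16 × 280 = 4480 mm².
F_nw = 0.6 F_EXX = 288 MPa.
R_n/Ω = (288 × 4480) / 2.0 × 10⁻³ = 645.1 kN.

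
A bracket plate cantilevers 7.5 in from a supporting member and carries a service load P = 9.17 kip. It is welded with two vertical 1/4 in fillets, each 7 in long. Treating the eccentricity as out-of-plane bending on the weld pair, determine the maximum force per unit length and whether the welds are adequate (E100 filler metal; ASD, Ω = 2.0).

E100XX → F_EXX = 100 ksi.
L_w = 2 × 7 = 14 in; section modulus (unit throat) S = 2 × L²/6 = 16.33 in².
Direct shear f_v = P/L_w = 9.17/14 = 0.655 kip/in.
Moment M = P × e = 9.17 × 7.5 = 68.775 kip·in; bending f_b = M/S = 4.211 kip/in.
f_max = √(f_v² + f_b²) = √(0.655² + 4.211²) = 4.261 kip/in.
r_n/Ω = (1/2.0) × 0.6 × 100 × (0.707 × 0.25) = 5.302 kip/in → adequate.

f_max ≈ 4.26 kip/in; adequate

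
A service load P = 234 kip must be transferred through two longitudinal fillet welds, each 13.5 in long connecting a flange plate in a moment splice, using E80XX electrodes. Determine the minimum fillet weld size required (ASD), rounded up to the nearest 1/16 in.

E80XX → F_EXX = 80 ksi.
Total weld length L = 27 in.
Required throat t_e = P × Ω / (0.6 F_EXX × L) = 234 × 2.0 / (0.6 × 80 × 27) = 0.3611 in.
Required leg w = t_e / 0.707 = 0.5108 in → use 9/16 in.

w = 9/16 in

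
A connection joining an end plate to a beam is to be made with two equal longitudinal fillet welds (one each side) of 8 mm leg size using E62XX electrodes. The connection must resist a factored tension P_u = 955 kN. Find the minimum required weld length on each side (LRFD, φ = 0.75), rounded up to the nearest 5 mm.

L = 305 mm on each side

E62XX → F_EXX = 620 MPa.
Throat t_e = 0.707 × 8 = 5.656 mm.
φr_n = 0.75 × 0.6 × 620 × 5.656 × 10⁻³ = 1.578 kN/mm.
L_req = P_u / φr_n = 955 / 1.578 = 605.2 mm total.
Per side: 605.2 / 2 = 302.6 mm.
Round up → use L = 305 mm on each side.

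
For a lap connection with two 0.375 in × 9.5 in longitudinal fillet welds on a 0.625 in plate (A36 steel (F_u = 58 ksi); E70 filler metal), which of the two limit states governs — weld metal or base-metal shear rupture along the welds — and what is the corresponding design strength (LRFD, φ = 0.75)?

E70XX → F_EXX = 70 ksi.
t_e = 0.707 × 0.375 = 0.2651 in; L = 19 in.
Weld metal: φR_n = 0.75 × 0.6 × 70 × 0.2651 × 19 = 158.7 kips.
Base metal (shear rupture): φR_n = 0.75 × 0.6 × 58 × 0.625 × 19 = 309.9 kips.
Governing: weld metal.

φR_n ≈ 159 kips (weld metal governs)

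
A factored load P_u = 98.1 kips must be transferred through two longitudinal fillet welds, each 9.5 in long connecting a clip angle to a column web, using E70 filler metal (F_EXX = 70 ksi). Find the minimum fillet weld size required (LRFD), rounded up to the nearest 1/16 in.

Total weld length L = 19 in.
Required throat t_e = P_u / (φ × 0.6 F_EXX × L) = 98.1 / (0.75 × 0.6 × 70 × 19) = 0.1639 in.
Required leg w = t_e / 0.707 = 0.2318 in → use 1/4 in.

w = 1/4 in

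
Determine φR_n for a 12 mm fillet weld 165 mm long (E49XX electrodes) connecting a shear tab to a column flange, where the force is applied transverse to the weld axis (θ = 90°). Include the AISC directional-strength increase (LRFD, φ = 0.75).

E49XX → F_EXX = 490 MPa.
t_e = 0.707 × 12 = 8.484 mm; A_we = 8.484 × 165 = 1400 mm².
Directional factor: 1.0 + 0.5 sin^1.5(90°) = 1.5.
F_nw = 0.6 × 490 × 1.5 = 441 MPa.
φR_n = 0.75 × 441 × 1400 × 10⁻³ = 463 kN.

φR_n ≈ 463 kN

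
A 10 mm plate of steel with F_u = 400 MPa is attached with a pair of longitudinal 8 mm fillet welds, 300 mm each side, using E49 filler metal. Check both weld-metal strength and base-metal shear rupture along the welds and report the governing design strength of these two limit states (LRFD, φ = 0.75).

φR_n ≈ 748 kN (weld metal governs)

E49XX → F_EXX = 490 MPa.
t_e = 0.707 × 8 = 5.656 mm; L = 600 mm.
Weld metal: φR_n = 0.75 × 0.6 × 490 × 5.656 × 600 × 10⁻³ = 748.3 kN.
Base metal (shear rupture): φR_n = 0.75 × 0.6 × 400 × 10 × 600 × 10⁻³ = 1080 kN.
Governing: weld metal.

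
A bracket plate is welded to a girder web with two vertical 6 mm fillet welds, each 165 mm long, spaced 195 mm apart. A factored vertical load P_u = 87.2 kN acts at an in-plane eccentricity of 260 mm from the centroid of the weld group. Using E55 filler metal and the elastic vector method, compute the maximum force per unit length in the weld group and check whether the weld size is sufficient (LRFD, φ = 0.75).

f_max ≈ 962 N/mm; adequate

E55XX → F_EXX = 550 MPa.
Total weld length L_w = 330 mm. Treat welds as unit-width lines.
Polar moment about centroid: J = 2[d³/12 + d(b/2)²] = 2[165³/12 + 165×97.5²] = 3886000 mm³.
Direct shear f_v = P/L_w = 87.2×10³ / 330 = 264.2 N/mm (vertical).
Torsion M = P·e = 87.2×10³ × 260 = 22672000 N·mm.
Critical point at (x, y) = (97.5, 82.5) from centroid. f_tx = M·y/J = 481.4 N/mm; f_ty = M·x/J = 568.9 N/mm.
Resultant f_max = √[f_tx² + (f_v + f_ty)²] = √[481.4² + (264.2 + 568.9)²] = 962.2 N/mm.
Capacity per unit length: φr_n = 0.75 × 0.6 × 550 × (0.707 × 6) = 1050 N/mm.
962.2 ≤ 1050 → adequate.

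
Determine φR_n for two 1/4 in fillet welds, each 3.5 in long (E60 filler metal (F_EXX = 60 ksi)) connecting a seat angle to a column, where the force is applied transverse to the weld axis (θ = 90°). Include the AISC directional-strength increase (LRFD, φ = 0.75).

φR_n ≈ 50.1 kips

t_e = 0.707 × 0.25 = 0.1767 in; A_we = 0.1767 × 7 = 1.237 in².
Directional factor: 1.0 + 0.5 sin^1.5(90°) = 1.5.
F_nw = 0.6 × 60 × 1.5 = 54 ksi.
φR_n = 0.75 × 54 × 1.237 = 50.11 kips.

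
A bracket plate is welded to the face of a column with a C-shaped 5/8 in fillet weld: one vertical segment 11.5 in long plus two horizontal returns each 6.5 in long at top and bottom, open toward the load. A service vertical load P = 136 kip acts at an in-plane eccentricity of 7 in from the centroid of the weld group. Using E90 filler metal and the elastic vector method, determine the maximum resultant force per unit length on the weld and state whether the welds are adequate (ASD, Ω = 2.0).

E90XX → F_EXX = 90 ksi.
Total weld length L_w = 24.5 in. Treat welds as unit-width lines.
Centroid: x̄ = 2×6.5×3.25 / 24.5 = 1.724 in from the vertical weld.
Polar moment about centroid: J = I_x + I_y = [11.5³/12 + 2×6.5×5.75²] + [11.5×1.724² + 2(6.5³/12 + 6.5×1.526²)] = 666.8 in³.
Direct shear f_v = P/L_w = 136 / 24.5 = 5.551 kip/in (vertical).
Torsion M = P·e = 136 × 7 = 952 kip·in.
Critical point at (x, y) = (4.776, 5.75) from centroid. f_tx = M·y/J = 8.21 kip/in; f_ty = M·x/J = 6.818 kip/in.
Resultant f_max = √[f_tx² + (f_v + f_ty)²] = √[8.21² + (5.551 + 6.818)²] = 14.85 kip/in.
Capacity per unit length: r_n/Ω = (1/2.0) × 0.6 × 90 × (0.707 × 0.625) = 11.93 kip/in.
14.85 > 11.93 → NOT adequate.

f_max ≈ 14.8 kip/in; NOT adequate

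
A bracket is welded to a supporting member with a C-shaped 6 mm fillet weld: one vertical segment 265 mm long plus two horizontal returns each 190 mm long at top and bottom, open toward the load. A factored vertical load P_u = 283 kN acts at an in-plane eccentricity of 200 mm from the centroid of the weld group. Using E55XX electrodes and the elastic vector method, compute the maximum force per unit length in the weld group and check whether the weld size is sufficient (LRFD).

E55XX → F_EXX = 550 MPa.
Total weld length L_w = 645 mm. Treat welds as unit-width lines.
Centroid: x̄ = 2×190×95 / 645 = 55.97 mm from the vertical weld.
Polar moment about centroid: J = I_x + I_y = [265³/12 + 2×190×132.5²] + [265×55.97² + 2(190³/12 + 190×39.03²)] = 10770000 mm³.
Direct shear f_v = P/L_w = 283×10³ / 645 = 438.8 N/mm (vertical).
Torsion M = P·e = 283×10³ × 200 = 56600000 N·mm.
Critical point at (x, y) = (134, 132.5) from centroid. f_tx = M·y/J = 696.1 N/mm; f_ty = M·x/J = 704.1 N/mm.
Resultant f_max = √[f_tx² + (f_v + f_ty)²] = √[696.1² + (438.8 + 704.1)²] = 1338 N/mm.
Capacity per unit length: φr_n = 0.75 × 0.6 × 550 × (0.707 × 6) = 1050 N/mm.
1338 > 1050 → NOT adequate.

f_max ≈ 1340 N/mm; NOT adequate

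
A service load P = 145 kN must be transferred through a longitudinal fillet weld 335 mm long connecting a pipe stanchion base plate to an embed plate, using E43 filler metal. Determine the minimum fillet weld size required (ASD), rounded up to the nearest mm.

E43XX → F_EXX = 430 MPa.
Total weld length L = 335 mm.
Required throat t_e = P × Ω / (0.6 F_EXX × L) = 145 × 2.0 / (0.6 × 430 × 335 × 10⁻³) = 3.355 mm.
Required leg w = t_e / 0.707 = 4.746 mm → use 5 mm.

w = 5 mm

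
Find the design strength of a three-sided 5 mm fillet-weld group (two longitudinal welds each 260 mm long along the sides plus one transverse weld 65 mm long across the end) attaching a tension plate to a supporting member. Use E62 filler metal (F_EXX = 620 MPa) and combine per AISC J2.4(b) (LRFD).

t_e = 0.707 × 5 = 3.535 mm.
R_nwl = 0.6 × 620 × 3.535 × 520 × 10⁻³ = 683.8 kN (longitudinal, 2 welds).
R_nwt = 0.6 × 620 × 3.535 × 65 × 10⁻³ = 85.48 kN (transverse, base value).
(i) R_nwl + R_nwt = 769.3 kN; (ii) 0.85 R_nwl + 1.5 R_nwt = 709.5 kN.
R_n = max = 769.3 kN [governs: (i)]; φR_n = 577 kN.

φR_n ≈ 577 kN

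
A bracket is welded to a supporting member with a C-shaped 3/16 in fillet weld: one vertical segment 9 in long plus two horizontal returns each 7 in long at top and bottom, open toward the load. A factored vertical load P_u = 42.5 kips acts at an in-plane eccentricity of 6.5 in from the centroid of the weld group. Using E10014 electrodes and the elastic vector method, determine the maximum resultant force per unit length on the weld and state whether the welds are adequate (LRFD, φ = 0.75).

E100XX → F_EXX = 100 ksi.
Total weld length L_w = 23 in. Treat welds as unit-width lines.
Centroid: x̄ = 2×7×3.5 / 23 = 2.13 in from the vertical weld.
Polar moment about centroid: J = I_x + I_y = [9³/12 + 2×7×4.5²] + [9×2.13² + 2(7³/12 + 7×1.37²)] = 468.5 in³.
Direct shear f_v = P/L_w = 42.5 / 23 = 1.848 kip/in (vertical).
Torsion M = P·e = 42.5 × 6.5 = 276.25 kip·in.
Critical point at (x, y) = (4.87, 4.5) from centroid. f_tx = M·y/J = 2.653 kip/in; f_ty = M·x/J = 2.871 kip/in.
Resultant f_max = √[f_tx² + (f_v + f_ty)²] = √[2.653² + (1.848 + 2.871)²] = 5.414 kip/in.
Capacity per unit length: φr_n = 0.75 × 0.6 × 100 × (0.707 × 0.1875) = 5.965 kip/in.
5.414 ≤ 5.965 → adequate.

f_max ≈ 5.41 kip/in; adequate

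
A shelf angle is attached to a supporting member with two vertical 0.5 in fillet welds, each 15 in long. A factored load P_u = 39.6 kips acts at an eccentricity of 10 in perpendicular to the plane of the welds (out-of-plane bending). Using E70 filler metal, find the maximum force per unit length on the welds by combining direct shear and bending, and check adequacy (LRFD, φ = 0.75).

f_max ≈ 5.44 kip/in; adequate

E70XX → F_EXX = 70 ksi.
L_w = 2 × 15 = 30 in; section modulus (unit throat) S = 2 × L²/6 = 75 in².
Direct shear f_v = P/L_w = 39.6/30 = 1.32 kip/in.
Moment M = P × e = 39.6 × 10 = 396 kip·in; bending f_b = M/S = 5.28 kip/in.
f_max = √(f_v² + f_b²) = √(1.32² + 5.28²) = 5.442 kip/in.
φr_n = 0.75 × 0.6 × 70 × (0.707 × 0.5) = 11.14 kip/in → adequate.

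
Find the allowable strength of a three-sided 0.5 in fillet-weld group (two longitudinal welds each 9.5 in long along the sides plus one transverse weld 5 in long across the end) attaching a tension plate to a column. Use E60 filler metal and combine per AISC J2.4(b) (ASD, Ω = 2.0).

E60XX → F_EXX = 60 ksi.
t_e = 0.707 × 0.5 = 0.3535 in.
R_nwl = 0.6 × 60 × 0.3535 × 19 = 241.8 kips (longitudinal, 2 welds).
R_nwt = 0.6 × 60 × 0.3535 × 5 = 63.63 kips (transverse, base value).
(i) R_nwl + R_nwt = 305.4 kips; (ii) 0.85 R_nwl + 1.5 R_nwt = 301 kips.
R_n = max = 305.4 kips [governs: (i)]; R_n/Ω = 152.7 kips.

R_n/Ω ≈ 153 kips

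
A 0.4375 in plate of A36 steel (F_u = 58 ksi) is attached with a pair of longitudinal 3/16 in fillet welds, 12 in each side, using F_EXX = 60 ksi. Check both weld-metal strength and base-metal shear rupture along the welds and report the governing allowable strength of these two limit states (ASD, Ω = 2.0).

t_e = 0.707 × 0.1875 = 0.1326 in; L = 24 in.
Weld metal: R_n/Ω = (1/2.0) × 0.6 × 60 × 0.1326 × 24 = 57.27 kips.
Base metal (shear rupture): R_n/Ω = (1/2.0) × 0.6 × 58 × 0.4375 × 24 = 182.7 kips.
Governing: weld metal.

R_n/Ω ≈ 57.3 kips (weld metal governs)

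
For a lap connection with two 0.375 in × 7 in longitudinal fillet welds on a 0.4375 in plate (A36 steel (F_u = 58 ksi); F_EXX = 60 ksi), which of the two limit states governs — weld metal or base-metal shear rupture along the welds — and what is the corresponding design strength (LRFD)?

t_e = 0.707 × 0.375 = 0.2651 in; L = 14 in.
Weld metal: φR_n = 0.75 × 0.6 × 60 × 0.2651 × 14 = 100.2 kips.
Base metal (shear rupture): φR_n = 0.75 × 0.6 × 58 × 0.4375 × 14 = 159.9 kips.
Governing: weld metal.

φR_n ≈ 100 kips (weld metal governs)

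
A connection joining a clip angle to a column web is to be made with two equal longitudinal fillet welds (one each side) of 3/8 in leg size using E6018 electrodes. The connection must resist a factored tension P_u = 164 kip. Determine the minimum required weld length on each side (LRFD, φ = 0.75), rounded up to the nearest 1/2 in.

E60XX → F_EXX = 60 ksi.
Throat t_e = 0.707 × 0.375 = 0.2651 in.
φr_n = 0.75 × 0.6 × 60 × 0.2651 = 7.158 kip/in.
L_req = P_u / φr_n = 164 / 7.158 = 22.91 in total.
Per side: 22.91 / 2 = 11.46 in.
Round up → use L = 11.5 in on each side.

L = 11.5 in on each side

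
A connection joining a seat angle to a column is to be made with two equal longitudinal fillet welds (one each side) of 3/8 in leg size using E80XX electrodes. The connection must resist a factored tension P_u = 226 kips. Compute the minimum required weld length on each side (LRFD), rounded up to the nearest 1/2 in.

L = 12 in on each side

E80XX → F_EXX = 80 ksi.
Throat t_e = 0.707 × 0.375 = 0.2651 in.
φr_n = 0.75 × 0.6 × 80 × 0.2651 = 9.544 kips/in.
L_req = P_u / φr_n = 226 / 9.544 = 23.68 in total.
Per side: 23.68 / 2 = 11.84 in.
Round up → use L = 12 in on each side.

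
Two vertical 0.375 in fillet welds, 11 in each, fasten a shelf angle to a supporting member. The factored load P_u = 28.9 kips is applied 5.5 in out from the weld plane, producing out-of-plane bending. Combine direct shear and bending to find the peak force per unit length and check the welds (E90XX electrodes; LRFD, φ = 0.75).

f_max ≈ 4.15 kip/in; adequate

E90XX → F_EXX = 90 ksi.
L_w = 2 × 11 = 22 in; section modulus (unit throat) S = 2 × L²/6 = 40.33 in².
Direct shear f_v = P/L_w = 28.9/22 = 1.314 kip/in.
Moment M = P × e = 28.9 × 5.5 = 158.95 kip·in; bending f_b = M/S = 3.941 kip/in.
f_max = √(f_v² + f_b²) = √(1.314² + 3.941²) = 4.154 kip/in.
φr_n = 0.75 × 0.6 × 90 × (0.707 × 0.375) = 10.74 kip/in → adequate.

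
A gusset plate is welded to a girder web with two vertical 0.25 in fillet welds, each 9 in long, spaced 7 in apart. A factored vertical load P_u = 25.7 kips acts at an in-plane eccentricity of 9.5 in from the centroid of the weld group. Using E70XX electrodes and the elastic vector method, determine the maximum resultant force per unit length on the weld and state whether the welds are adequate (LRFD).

f_max ≈ 5.07 kip/in; adequate

E70XX → F_EXX = 70 ksi.
Total weld length L_w = 18 in. Treat welds as unit-width lines.
Polar moment about centroid: J = 2[d³/12 + d(b/2)²] = 2[9³/12 + 9×3.5²] = 342 in³.
Direct shear f_v = P/L_w = 25.7 / 18 = 1.428 kip/in (vertical).
Torsion M = P·e = 25.7 × 9.5 = 244.15 kip·in.
Critical point at (x, y) = (3.5, 4.5) from centroid. f_tx = M·y/J = 3.212 kip/in; f_ty = M·x/J = 2.499 kip/in.
Resultant f_max = √[f_tx² + (f_v + f_ty)²] = √[3.212² + (1.428 + 2.499)²] = 5.073 kip/in.
Capacity per unit length: φr_n = 0.75 × 0.6 × 70 × (0.707 × 0.25) = 5.568 kip/in.
5.073 ≤ 5.568 → adequate.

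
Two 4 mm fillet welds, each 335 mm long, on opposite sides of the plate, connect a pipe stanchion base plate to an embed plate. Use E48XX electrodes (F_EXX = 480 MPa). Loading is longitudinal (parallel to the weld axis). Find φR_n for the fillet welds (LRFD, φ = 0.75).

φR_n ≈ 409 kN

Effective throat t_e = 0.707 × 4 = 2.828 mm.
Total length L = 670 mm; A_we = 2.828 × 670 = 1895 mm².
F_nw = 0.6 F_EXX = 0.6 × 480 = 288 MPa.
φR_n = 0.75 × 288 × 1895 × 10⁻³ = 409.3 kN.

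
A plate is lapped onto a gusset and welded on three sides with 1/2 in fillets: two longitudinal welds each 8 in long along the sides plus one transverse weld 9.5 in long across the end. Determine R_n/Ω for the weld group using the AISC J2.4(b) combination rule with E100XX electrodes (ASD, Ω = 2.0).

R_n/Ω ≈ 295 kips

E100XX → F_EXX = 100 ksi.
t_e = 0.707 × 0.5 = 0.3535 in.
R_nwl = 0.6 × 100 × 0.3535 × 16 = 339.4 kips (longitudinal, 2 welds).
R_nwt = 0.6 × 100 × 0.3535 × 9.5 = 201.5 kips (transverse, base value).
(i) R_nwl + R_nwt = 540.9 kips; (ii) 0.85 R_nwl + 1.5 R_nwt = 590.7 kips.
R_n = max = 590.7 kips [governs: (ii)]; R_n/Ω = 295.3 kips.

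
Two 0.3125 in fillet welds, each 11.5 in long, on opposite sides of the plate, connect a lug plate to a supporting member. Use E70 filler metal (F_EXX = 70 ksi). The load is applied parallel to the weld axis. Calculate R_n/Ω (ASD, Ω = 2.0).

R_n/Ω ≈ 107 kip

Effective throat t_e = 0.707 × 0.3125 = 0.2209 in.
Total length L = 23 in; A_we = 0.2209 × 23 = 5.082 in².
F_nw = 0.6 F_EXX = 0.6 × 70 = 42 ksi.
R_n = 42 × 5.082 = 213.4 kip; R_n/Ω = 213.4/2.0 = 106.7 kip.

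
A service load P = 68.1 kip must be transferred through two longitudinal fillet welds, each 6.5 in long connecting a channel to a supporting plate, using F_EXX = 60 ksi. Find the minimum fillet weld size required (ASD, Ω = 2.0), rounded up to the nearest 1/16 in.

Total weld length L = 13 in.
Required throat t_e = P × Ω / (0.6 F_EXX × L) = 68.1 × 2.0 / (0.6 × 60 × 13) = 0.291 in.
Required leg w = t_e / 0.707 = 0.4116 in → use 7/16 in.

w = 7/16 in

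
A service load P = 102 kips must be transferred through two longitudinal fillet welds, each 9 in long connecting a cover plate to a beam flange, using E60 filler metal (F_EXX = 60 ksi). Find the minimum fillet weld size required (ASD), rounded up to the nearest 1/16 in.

w = 1/2 in

Total weld length L = 18 in.
Required throat t_e = P × Ω / (0.6 F_EXX × L) = 102 × 2.0 / (0.6 × 60 × 18) = 0.3148 in.
Required leg w = t_e / 0.707 = 0.4453 in → use 1/2 in.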